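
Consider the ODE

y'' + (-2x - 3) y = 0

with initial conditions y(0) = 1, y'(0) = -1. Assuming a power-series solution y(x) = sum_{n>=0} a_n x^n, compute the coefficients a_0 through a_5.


Ansatz: y(x) = sum_{n>=0} a_n x^n, so y'(x) = sum_{n>=1} n a_n x^(n-1) and y''(x) = sum_{n>=2} n(n-1) a_n x^(n-2).
Substitute into P(x) y'' + Q(x) y' + R(x) y = 0 with P(x) = 1, Q(x) = 0, R(x) = -2x - 3, and match powers of x.
Initial conditions: a_0 = 1, a_1 = -1.
Setting the coefficient of each power of x to zero and solving order by order (substituting the coefficients already found):
  x^0: 2 a_2 - 3 a_0 = 0  ->  2 a_2 = 3 a_0 = 3  ->  a_2 = 3/2
  x^1: 6 a_3 - 3 a_1 - 2 a_0 = 0  ->  6 a_3 = 3 a_1 + 2 a_0 = -1  ->  a_3 = -1/6
  x^2: 12 a_4 - 3 a_2 - 2 a_1 = 0  ->  12 a_4 = 3 a_2 + 2 a_1 = 5/2  ->  a_4 = 5/24
  x^3: 20 a_5 - 3 a_3 - 2 a_2 = 0  ->  20 a_5 = 3 a_3 + 2 a_2 = 5/2  ->  a_5 = 1/8
Truncated series: y(x) = 1 - x + (3/2) x^2 - (1/6) x^3 + (5/24) x^4 + (1/8) x^5 + O(x^6).

a_0 = 1; a_1 = -1; a_2 = 3/2; a_3 = -1/6; a_4 = 5/24; a_5 = 1/8


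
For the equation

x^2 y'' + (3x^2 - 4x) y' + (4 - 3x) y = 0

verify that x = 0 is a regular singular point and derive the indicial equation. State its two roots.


Divide by x^2 to reach normal form y'' + P_1(x) y' + P_2(x) y = 0 with P_1(x) = 3 - 4/x and P_2(x) = -3/x + 4/x^2.
x = 0 is a singular point because the y'-coefficient 3 - 4/x has a pole at x = 0 and the y-coefficient -3/x + 4/x^2 has a pole at x = 0.
It is a regular singular point because x P_1(x) = p(x) = 3x - 4 and x^2 P_2(x) = q(x) = 4 - 3x are polynomials, hence analytic at x = 0.
p(0) = -4,  q(0) = 4.
Indicial equation: r(r-1) + p(0) r + q(0) = 0, i.e. r^2 + (p(0) - 1) r + q(0) = 0, i.e. r^2 - 5 r + 4 = 0.
Discriminant: (-5)^2 - 4(4) = 9, so r = (5 ± 3)/2.
Solving: r_1 = 4, r_2 = 1.

indicial: r^2 - 5 r + 4 = 0; roots r_1 = 4, r_2 = 1


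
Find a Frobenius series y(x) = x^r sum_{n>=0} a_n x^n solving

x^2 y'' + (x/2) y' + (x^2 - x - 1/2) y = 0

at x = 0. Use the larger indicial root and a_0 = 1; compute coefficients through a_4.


Write in Frobenius form y'' + (p(x)/x) y' + (q(x)/x^2) y = 0:
  p(x) = 1/2,  q(x) = x^2 - x - 1/2.
Indicial equation: r(r-1) + (1/2) r + (-1/2) = 0 -> roots r_1 = 1, r_2 = -1/2.
Take r = r_1 = 1. Let y(x) = x^r sum_{n>=0} a_n x^n with a_0 = 1.
Substitute y = x^r sum a_n x^n and match x^{r+n}. The recurrence is
  D(n) a_n - 1 a_{n-1} + 1 a_{n-2} = 0,  where D(n) = (r+n)(r+n-1) + (1/2)(r+n) + (-1/2).
  a_n = [1 a_{n-1} - 1 a_{n-2}] / D(n).
Since the indicial polynomial factors as (r - r_1)(r - r_2), D(n) = (r_1 + n - r_1)(r_1 + n - r_2) = n(n + 3/2).
Evaluating step by step (a_0 = 1):
  n = 1: D(1) = 1(1 + 3/2) = 5/2; numerator = 1(1) = 1; a_1 = (1)/(5/2) = 2/5
  n = 2: D(2) = 2(2 + 3/2) = 7; numerator = 1(2/5) - 1(1) = -3/5; a_2 = (-3/5)/(7) = -3/35
  n = 3: D(3) = 3(3 + 3/2) = 27/2; numerator = 1(-3/35) - 1(2/5) = -17/35; a_3 = (-17/35)/(27/2) = -34/945
  n = 4: D(4) = 4(4 + 3/2) = 22; numerator = 1(-34/945) - 1(-3/35) = 47/945; a_4 = (47/945)/(22) = 47/20790

r = 1; a_0 = 1; a_1 = 2/5; a_2 = -3/35; a_3 = -34/945; a_4 = 47/20790


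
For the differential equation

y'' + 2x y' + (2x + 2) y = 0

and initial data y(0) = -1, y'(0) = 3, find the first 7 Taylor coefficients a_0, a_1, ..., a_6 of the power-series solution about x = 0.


Ansatz: y(x) = sum_{n>=0} a_n x^n, so y'(x) = sum_{n>=1} n a_n x^(n-1) and y''(x) = sum_{n>=2} n(n-1) a_n x^(n-2).
Substitute into P(x) y'' + Q(x) y' + R(x) y = 0 with P(x) = 1, Q(x) = 2x, R(x) = 2x + 2, and match powers of x.
Initial conditions: a_0 = -1, a_1 = 3.
Setting the coefficient of each power of x to zero and solving order by order (substituting the coefficients already found):
  x^0: 2 a_2 + 2 a_0 = 0  ->  2 a_2 = -2 a_0 = 2  ->  a_2 = 1
  x^1: 6 a_3 + 4 a_1 + 2 a_0 = 0  ->  6 a_3 = -4 a_1 - 2 a_0 = -10  ->  a_3 = -5/3
  x^2: 12 a_4 + 6 a_2 + 2 a_1 = 0  ->  12 a_4 = -6 a_2 - 2 a_1 = -12  ->  a_4 = -1
  x^3: 20 a_5 + 8 a_3 + 2 a_2 = 0  ->  20 a_5 = -8 a_3 - 2 a_2 = 34/3  ->  a_5 = 17/30
  x^4: 30 a_6 + 10 a_4 + 2 a_3 = 0  ->  30 a_6 = -10 a_4 - 2 a_3 = 40/3  ->  a_6 = 4/9
Truncated series: y(x) = -1 + 3 x + x^2 - (5/3) x^3 - x^4 + (17/30) x^5 + (4/9) x^6 + O(x^7).

a_0 = -1; a_1 = 3; a_2 = 1; a_3 = -5/3; a_4 = -1; a_5 = 17/30; a_6 = 4/9


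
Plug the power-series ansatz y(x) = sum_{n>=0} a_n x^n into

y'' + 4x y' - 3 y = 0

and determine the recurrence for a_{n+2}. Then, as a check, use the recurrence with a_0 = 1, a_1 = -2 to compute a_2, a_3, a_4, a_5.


Substitute y = sum_n a_n x^n.
y''(x) has coefficient (n+2)(n+1) a_{n+2} at x^n;
4 x y'(x) has coefficient 4 n a_n at x^n (shift);
-3 y(x) has coefficient -3 a_n at x^n.
Matching x^n: (n+2)(n+1) a_{n+2} + (4n - 3) a_n = 0.
Thus a_{n+2} = (-4n + 3) / ((n+1)(n+2)) * a_n.

Check with a_0 = 1, a_1 = -2 (apply the recurrence for n = 0, 1, 2, 3): a_0 = 1, a_1 = -2, a_2 = 3/2, a_3 = 1/3, a_4 = -5/8, a_5 = -3/20.

a_(n+2) = (-4n + 3) / ((n+1)(n+2)) * a_n; check: a_0 = 1, a_1 = -2, a_2 = 3/2, a_3 = 1/3, a_4 = -5/8, a_5 = -3/20


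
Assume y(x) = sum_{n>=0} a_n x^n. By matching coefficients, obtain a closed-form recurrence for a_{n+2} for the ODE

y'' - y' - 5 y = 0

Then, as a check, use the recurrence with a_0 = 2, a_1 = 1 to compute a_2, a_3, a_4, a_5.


Substitute y = sum_n a_n x^n.
y''(x) has coefficient (n+2)(n+1) a_{n+2} at x^n;
-y'(x) has coefficient -(n+1) a_{n+1} at x^n;
-5 y(x) has coefficient -5 a_n at x^n.
Matching x^n: (n+2)(n+1) a_{n+2} - (n+1) a_{n+1} - 5 a_n = 0.
Thus a_{n+2} = [(n+1) a_{n+1} + 5 a_n] / ((n+1)(n+2)).

Check with a_0 = 2, a_1 = 1 (apply the recurrence for n = 0, 1, 2, 3): a_0 = 2, a_1 = 1, a_2 = 11/2, a_3 = 8/3, a_4 = 71/24, a_5 = 151/120.

a_(n+2) = [(n+1) a_(n+1) + 5 a_n] / ((n+1)(n+2)); check: a_0 = 2, a_1 = 1, a_2 = 11/2, a_3 = 8/3, a_4 = 71/24, a_5 = 151/120


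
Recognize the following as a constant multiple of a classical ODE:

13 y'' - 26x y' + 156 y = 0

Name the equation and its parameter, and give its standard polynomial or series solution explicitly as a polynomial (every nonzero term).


All three coefficients share the factor 13; dividing through by 13 gives  y'' - 2x y' + 12 y = 0.
This matches the Hermite equation y'' - 2x y' + 2n y = 0 with 2n = 12, so n = 6; the polynomial solution is H_6(x).
With y = sum_k a_k x^k, matching x^k gives (k+2)(k+1) a_{k+2} = 2(k - n) a_k = 2(k - 6) a_k. The right side vanishes at k = 6, so the series with the parity of 6 terminates at degree 6.
Standard normalization: leading coefficient of H_n is 2^n, so a_6 = 2^6 = 64. Work downward with a_k = (k+1)(k+2) a_{k+2} / (2(k - n)):
  a_4 = (5)(6)(64) / (2(4 - 6)) = 1920/(-4) = -480
  a_2 = (3)(4)(-480) / (2(2 - 6)) = -5760/(-8) = 720
  a_0 = (1)(2)(720) / (2(0 - 6)) = 1440/(-12) = -120
Hence H_6(x) = 64 x^6 - 480 x^4 + 720 x^2 - 120.

H_6(x); series = 64 x^6 - 480 x^4 + 720 x^2 - 120


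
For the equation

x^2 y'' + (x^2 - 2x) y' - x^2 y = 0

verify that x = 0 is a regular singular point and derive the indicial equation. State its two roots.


Divide by x^2 to reach normal form y'' + P_1(x) y' + P_2(x) y = 0 with P_1(x) = 1 - 2/x and P_2(x) = -1.
x = 0 is a singular point because the y'-coefficient 1 - 2/x has a pole at x = 0.
It is a regular singular point because x P_1(x) = p(x) = x - 2 and x^2 P_2(x) = q(x) = -x^2 are polynomials, hence analytic at x = 0.
p(0) = -2,  q(0) = 0.
Indicial equation: r(r-1) + p(0) r + q(0) = 0, i.e. r^2 + (p(0) - 1) r + q(0) = 0, i.e. r^2 - 3 r = 0.
Discriminant: (-3)^2 - 4(0) = 9, so r = (3 ± 3)/2.
Solving: r_1 = 3, r_2 = 0.

indicial: r^2 - 3 r = 0; roots r_1 = 3, r_2 = 0


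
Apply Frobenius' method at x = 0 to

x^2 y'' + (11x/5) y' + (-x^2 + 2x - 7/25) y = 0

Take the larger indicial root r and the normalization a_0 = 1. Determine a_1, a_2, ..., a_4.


Write in Frobenius form y'' + (p(x)/x) y' + (q(x)/x^2) y = 0:
  p(x) = 11/5,  q(x) = -x^2 + 2x - 7/25.
Indicial equation: r(r-1) + (11/5) r + (-7/25) = 0 -> roots r_1 = 1/5, r_2 = -7/5.
Take r = r_1 = 1/5. Let y(x) = x^r sum_{n>=0} a_n x^n with a_0 = 1.
Substitute y = x^r sum a_n x^n and match x^{r+n}. The recurrence is
  D(n) a_n + 2 a_{n-1} - 1 a_{n-2} = 0,  where D(n) = (r+n)(r+n-1) + (11/5)(r+n) + (-7/25).
  a_n = [-2 a_{n-1} + 1 a_{n-2}] / D(n).
Since the indicial polynomial factors as (r - r_1)(r - r_2), D(n) = (r_1 + n - r_1)(r_1 + n - r_2) = n(n + 8/5).
Evaluating step by step (a_0 = 1):
  n = 1: D(1) = 1(1 + 8/5) = 13/5; numerator = -2(1) = -2; a_1 = (-2)/(13/5) = -10/13
  n = 2: D(2) = 2(2 + 8/5) = 36/5; numerator = -2(-10/13) + 1(1) = 33/13; a_2 = (33/13)/(36/5) = 55/156
  n = 3: D(3) = 3(3 + 8/5) = 69/5; numerator = -2(55/156) + 1(-10/13) = -115/78; a_3 = (-115/78)/(69/5) = -25/234
  n = 4: D(4) = 4(4 + 8/5) = 112/5; numerator = -2(-25/234) + 1(55/156) = 265/468; a_4 = (265/468)/(112/5) = 1325/52416

r = 1/5; a_0 = 1; a_1 = -10/13; a_2 = 55/156; a_3 = -25/234; a_4 = 1325/52416


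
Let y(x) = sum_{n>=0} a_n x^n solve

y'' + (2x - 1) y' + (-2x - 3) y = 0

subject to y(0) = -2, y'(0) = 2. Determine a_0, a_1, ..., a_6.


Ansatz: y(x) = sum_{n>=0} a_n x^n, so y'(x) = sum_{n>=1} n a_n x^(n-1) and y''(x) = sum_{n>=2} n(n-1) a_n x^(n-2).
Substitute into P(x) y'' + Q(x) y' + R(x) y = 0 with P(x) = 1, Q(x) = 2x - 1, R(x) = -2x - 3, and match powers of x.
Initial conditions: a_0 = -2, a_1 = 2.
Setting the coefficient of each power of x to zero and solving order by order (substituting the coefficients already found):
  x^0: 2 a_2 - a_1 - 3 a_0 = 0  ->  2 a_2 = a_1 + 3 a_0 = -4  ->  a_2 = -2
  x^1: 6 a_3 - 2 a_2 - a_1 - 2 a_0 = 0  ->  6 a_3 = 2 a_2 + a_1 + 2 a_0 = -6  ->  a_3 = -1
  x^2: 12 a_4 - 3 a_3 + a_2 - 2 a_1 = 0  ->  12 a_4 = 3 a_3 - a_2 + 2 a_1 = 3  ->  a_4 = 1/4
  x^3: 20 a_5 - 4 a_4 + 3 a_3 - 2 a_2 = 0  ->  20 a_5 = 4 a_4 - 3 a_3 + 2 a_2 = 0  ->  a_5 = 0
  x^4: 30 a_6 - 5 a_5 + 5 a_4 - 2 a_3 = 0  ->  30 a_6 = 5 a_5 - 5 a_4 + 2 a_3 = -13/4  ->  a_6 = -13/120
Truncated series: y(x) = -2 + 2 x - 2 x^2 - x^3 + (1/4) x^4 - (13/120) x^6 + O(x^7).

a_0 = -2; a_1 = 2; a_2 = -2; a_3 = -1; a_4 = 1/4; a_5 = 0; a_6 = -13/120


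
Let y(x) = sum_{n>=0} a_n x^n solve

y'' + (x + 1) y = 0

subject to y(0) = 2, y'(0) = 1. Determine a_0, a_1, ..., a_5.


Ansatz: y(x) = sum_{n>=0} a_n x^n, so y'(x) = sum_{n>=1} n a_n x^(n-1) and y''(x) = sum_{n>=2} n(n-1) a_n x^(n-2).
Substitute into P(x) y'' + Q(x) y' + R(x) y = 0 with P(x) = 1, Q(x) = 0, R(x) = x + 1, and match powers of x.
Initial conditions: a_0 = 2, a_1 = 1.
Setting the coefficient of each power of x to zero and solving order by order (substituting the coefficients already found):
  x^0: 2 a_2 + a_0 = 0  ->  2 a_2 = -a_0 = -2  ->  a_2 = -1
  x^1: 6 a_3 + a_1 + a_0 = 0  ->  6 a_3 = -a_1 - a_0 = -3  ->  a_3 = -1/2
  x^2: 12 a_4 + a_2 + a_1 = 0  ->  12 a_4 = -a_2 - a_1 = 0  ->  a_4 = 0
  x^3: 20 a_5 + a_3 + a_2 = 0  ->  20 a_5 = -a_3 - a_2 = 3/2  ->  a_5 = 3/40
Truncated series: y(x) = 2 + x - x^2 - (1/2) x^3 + (3/40) x^5 + O(x^6).

a_0 = 2; a_1 = 1; a_2 = -1; a_3 = -1/2; a_4 = 0; a_5 = 3/40


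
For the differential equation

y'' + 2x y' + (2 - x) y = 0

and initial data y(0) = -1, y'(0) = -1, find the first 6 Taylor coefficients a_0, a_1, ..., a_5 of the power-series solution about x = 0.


Ansatz: y(x) = sum_{n>=0} a_n x^n, so y'(x) = sum_{n>=1} n a_n x^(n-1) and y''(x) = sum_{n>=2} n(n-1) a_n x^(n-2).
Substitute into P(x) y'' + Q(x) y' + R(x) y = 0 with P(x) = 1, Q(x) = 2x, R(x) = 2 - x, and match powers of x.
Initial conditions: a_0 = -1, a_1 = -1.
Setting the coefficient of each power of x to zero and solving order by order (substituting the coefficients already found):
  x^0: 2 a_2 + 2 a_0 = 0  ->  2 a_2 = -2 a_0 = 2  ->  a_2 = 1
  x^1: 6 a_3 + 4 a_1 - a_0 = 0  ->  6 a_3 = -4 a_1 + a_0 = 3  ->  a_3 = 1/2
  x^2: 12 a_4 + 6 a_2 - a_1 = 0  ->  12 a_4 = -6 a_2 + a_1 = -7  ->  a_4 = -7/12
  x^3: 20 a_5 + 8 a_3 - a_2 = 0  ->  20 a_5 = -8 a_3 + a_2 = -3  ->  a_5 = -3/20
Truncated series: y(x) = -1 - x + x^2 + (1/2) x^3 - (7/12) x^4 - (3/20) x^5 + O(x^6).

a_0 = -1; a_1 = -1; a_2 = 1; a_3 = 1/2; a_4 = -7/12; a_5 = -3/20


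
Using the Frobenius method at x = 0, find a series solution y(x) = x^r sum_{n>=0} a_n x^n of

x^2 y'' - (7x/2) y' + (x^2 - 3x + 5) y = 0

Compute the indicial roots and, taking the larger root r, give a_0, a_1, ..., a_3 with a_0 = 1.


Write in Frobenius form y'' + (p(x)/x) y' + (q(x)/x^2) y = 0:
  p(x) = -7/2,  q(x) = x^2 - 3x + 5.
Indicial equation: r(r-1) + (-7/2) r + (5) = 0 -> roots r_1 = 5/2, r_2 = 2.
Take r = r_1 = 5/2. Let y(x) = x^r sum_{n>=0} a_n x^n with a_0 = 1.
Substitute y = x^r sum a_n x^n and match x^{r+n}. The recurrence is
  D(n) a_n - 3 a_{n-1} + 1 a_{n-2} = 0,  where D(n) = (r+n)(r+n-1) + (-7/2)(r+n) + (5).
  a_n = [3 a_{n-1} - 1 a_{n-2}] / D(n).
Since the indicial polynomial factors as (r - r_1)(r - r_2), D(n) = (r_1 + n - r_1)(r_1 + n - r_2) = n(n + 1/2).
Evaluating step by step (a_0 = 1):
  n = 1: D(1) = 1(1 + 1/2) = 3/2; numerator = 3(1) = 3; a_1 = (3)/(3/2) = 2
  n = 2: D(2) = 2(2 + 1/2) = 5; numerator = 3(2) - 1(1) = 5; a_2 = (5)/(5) = 1
  n = 3: D(3) = 3(3 + 1/2) = 21/2; numerator = 3(1) - 1(2) = 1; a_3 = (1)/(21/2) = 2/21

r = 5/2; a_0 = 1; a_1 = 2; a_2 = 1; a_3 = 2/21


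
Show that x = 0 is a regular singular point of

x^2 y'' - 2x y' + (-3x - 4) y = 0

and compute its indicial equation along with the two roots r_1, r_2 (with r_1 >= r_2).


Divide by x^2 to reach normal form y'' + P_1(x) y' + P_2(x) y = 0 with P_1(x) = -2/x and P_2(x) = -3/x - 4/x^2.
x = 0 is a singular point because the y'-coefficient -2/x has a pole at x = 0 and the y-coefficient -3/x - 4/x^2 has a pole at x = 0.
It is a regular singular point because x P_1(x) = p(x) = -2 and x^2 P_2(x) = q(x) = -3x - 4 are polynomials, hence analytic at x = 0.
p(0) = -2,  q(0) = -4.
Indicial equation: r(r-1) + p(0) r + q(0) = 0, i.e. r^2 + (p(0) - 1) r + q(0) = 0, i.e. r^2 - 3 r - 4 = 0.
Discriminant: (-3)^2 - 4(-4) = 25, so r = (3 ± 5)/2.
Solving: r_1 = 4, r_2 = -1.

indicial: r^2 - 3 r - 4 = 0; roots r_1 = 4, r_2 = -1


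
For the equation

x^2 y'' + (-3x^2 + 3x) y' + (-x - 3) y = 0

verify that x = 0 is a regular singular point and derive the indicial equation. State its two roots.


Divide by x^2 to reach normal form y'' + P_1(x) y' + P_2(x) y = 0 with P_1(x) = -3 + 3/x and P_2(x) = -1/x - 3/x^2.
x = 0 is a singular point because the y'-coefficient -3 + 3/x has a pole at x = 0 and the y-coefficient -1/x - 3/x^2 has a pole at x = 0.
It is a regular singular point because x P_1(x) = p(x) = 3 - 3x and x^2 P_2(x) = q(x) = -x - 3 are polynomials, hence analytic at x = 0.
p(0) = 3,  q(0) = -3.
Indicial equation: r(r-1) + p(0) r + q(0) = 0, i.e. r^2 + (p(0) - 1) r + q(0) = 0, i.e. r^2 + 2 r - 3 = 0.
Discriminant: (2)^2 - 4(-3) = 16, so r = (-2 ± 4)/2.
Solving: r_1 = 1, r_2 = -3.

indicial: r^2 + 2 r - 3 = 0; roots r_1 = 1, r_2 = -3


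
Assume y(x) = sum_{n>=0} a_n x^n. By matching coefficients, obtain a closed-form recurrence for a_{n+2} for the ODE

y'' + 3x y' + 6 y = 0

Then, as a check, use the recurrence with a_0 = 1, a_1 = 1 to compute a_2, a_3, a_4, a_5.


Substitute y = sum_n a_n x^n.
y''(x) has coefficient (n+2)(n+1) a_{n+2} at x^n;
3 x y'(x) has coefficient 3 n a_n at x^n (shift);
6 y(x) has coefficient 6 a_n at x^n.
Matching x^n: (n+2)(n+1) a_{n+2} + (3n + 6) a_n = 0.
Thus a_{n+2} = (-3n - 6) / ((n+1)(n+2)) * a_n.

Check with a_0 = 1, a_1 = 1 (apply the recurrence for n = 0, 1, 2, 3): a_0 = 1, a_1 = 1, a_2 = -3, a_3 = -3/2, a_4 = 3, a_5 = 9/8.

a_(n+2) = (-3n - 6) / ((n+1)(n+2)) * a_n; check: a_0 = 1, a_1 = 1, a_2 = -3, a_3 = -3/2, a_4 = 3, a_5 = 9/8


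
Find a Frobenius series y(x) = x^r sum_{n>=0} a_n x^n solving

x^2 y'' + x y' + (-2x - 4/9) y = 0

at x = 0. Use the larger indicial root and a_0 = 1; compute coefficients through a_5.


Write in Frobenius form y'' + (p(x)/x) y' + (q(x)/x^2) y = 0:
  p(x) = 1,  q(x) = -2x - 4/9.
Indicial equation: r(r-1) + (1) r + (-4/9) = 0 -> roots r_1 = 2/3, r_2 = -2/3.
Take r = r_1 = 2/3. Let y(x) = x^r sum_{n>=0} a_n x^n with a_0 = 1.
Substitute y = x^r sum a_n x^n and match x^{r+n}. The recurrence is
  D(n) a_n - 2 a_{n-1} = 0,  where D(n) = (r+n)(r+n-1) + (1)(r+n) + (-4/9).
  a_n = 2 / D(n) * a_{n-1}.
Since the indicial polynomial factors as (r - r_1)(r - r_2), D(n) = (r_1 + n - r_1)(r_1 + n - r_2) = n(n + 4/3).
Evaluating step by step (a_0 = 1):
  n = 1: D(1) = 1(1 + 4/3) = 7/3; numerator = 2(1) = 2; a_1 = (2)/(7/3) = 6/7
  n = 2: D(2) = 2(2 + 4/3) = 20/3; numerator = 2(6/7) = 12/7; a_2 = (12/7)/(20/3) = 9/35
  n = 3: D(3) = 3(3 + 4/3) = 13; numerator = 2(9/35) = 18/35; a_3 = (18/35)/(13) = 18/455
  n = 4: D(4) = 4(4 + 4/3) = 64/3; numerator = 2(18/455) = 36/455; a_4 = (36/455)/(64/3) = 27/7280
  n = 5: D(5) = 5(5 + 4/3) = 95/3; numerator = 2(27/7280) = 27/3640; a_5 = (27/3640)/(95/3) = 81/345800

r = 2/3; a_0 = 1; a_1 = 6/7; a_2 = 9/35; a_3 = 18/455; a_4 = 27/7280; a_5 = 81/345800


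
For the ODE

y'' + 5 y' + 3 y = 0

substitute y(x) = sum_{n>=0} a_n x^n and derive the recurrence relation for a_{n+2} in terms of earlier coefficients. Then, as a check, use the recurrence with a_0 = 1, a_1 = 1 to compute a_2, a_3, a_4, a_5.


Substitute y = sum_n a_n x^n.
y''(x) has coefficient (n+2)(n+1) a_{n+2} at x^n;
5 y'(x) has coefficient 5 (n+1) a_{n+1} at x^n;
3 y(x) has coefficient 3 a_n at x^n.
Matching x^n: (n+2)(n+1) a_{n+2} + 5 (n+1) a_{n+1} + 3 a_n = 0.
Thus a_{n+2} = [-5 (n+1) a_{n+1} - 3 a_n] / ((n+1)(n+2)).

Check with a_0 = 1, a_1 = 1 (apply the recurrence for n = 0, 1, 2, 3): a_0 = 1, a_1 = 1, a_2 = -4, a_3 = 37/6, a_4 = -161/24, a_5 = 347/60.

a_(n+2) = [-5 (n+1) a_(n+1) - 3 a_n] / ((n+1)(n+2)); check: a_0 = 1, a_1 = 1, a_2 = -4, a_3 = 37/6, a_4 = -161/24, a_5 = 347/60


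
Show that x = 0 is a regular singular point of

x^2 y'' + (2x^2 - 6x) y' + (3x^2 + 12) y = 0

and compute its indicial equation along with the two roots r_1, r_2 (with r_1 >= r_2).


Divide by x^2 to reach normal form y'' + P_1(x) y' + P_2(x) y = 0 with P_1(x) = 2 - 6/x and P_2(x) = 3 + 12/x^2.
x = 0 is a singular point because the y'-coefficient 2 - 6/x has a pole at x = 0 and the y-coefficient 3 + 12/x^2 has a pole at x = 0.
It is a regular singular point because x P_1(x) = p(x) = 2x - 6 and x^2 P_2(x) = q(x) = 3x^2 + 12 are polynomials, hence analytic at x = 0.
p(0) = -6,  q(0) = 12.
Indicial equation: r(r-1) + p(0) r + q(0) = 0, i.e. r^2 + (p(0) - 1) r + q(0) = 0, i.e. r^2 - 7 r + 12 = 0.
Discriminant: (-7)^2 - 4(12) = 1, so r = (7 ± 1)/2.
Solving: r_1 = 4, r_2 = 3.

indicial: r^2 - 7 r + 12 = 0; roots r_1 = 4, r_2 = 3


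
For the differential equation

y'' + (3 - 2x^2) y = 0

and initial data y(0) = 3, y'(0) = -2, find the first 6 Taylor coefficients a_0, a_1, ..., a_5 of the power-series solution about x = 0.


Ansatz: y(x) = sum_{n>=0} a_n x^n, so y'(x) = sum_{n>=1} n a_n x^(n-1) and y''(x) = sum_{n>=2} n(n-1) a_n x^(n-2).
Substitute into P(x) y'' + Q(x) y' + R(x) y = 0 with P(x) = 1, Q(x) = 0, R(x) = 3 - 2x^2, and match powers of x.
Initial conditions: a_0 = 3, a_1 = -2.
Setting the coefficient of each power of x to zero and solving order by order (substituting the coefficients already found):
  x^0: 2 a_2 + 3 a_0 = 0  ->  2 a_2 = -3 a_0 = -9  ->  a_2 = -9/2
  x^1: 6 a_3 + 3 a_1 = 0  ->  6 a_3 = -3 a_1 = 6  ->  a_3 = 1
  x^2: 12 a_4 + 3 a_2 - 2 a_0 = 0  ->  12 a_4 = -3 a_2 + 2 a_0 = 39/2  ->  a_4 = 13/8
  x^3: 20 a_5 + 3 a_3 - 2 a_1 = 0  ->  20 a_5 = -3 a_3 + 2 a_1 = -7  ->  a_5 = -7/20
Truncated series: y(x) = 3 - 2 x - (9/2) x^2 + x^3 + (13/8) x^4 - (7/20) x^5 + O(x^6).

a_0 = 3; a_1 = -2; a_2 = -9/2; a_3 = 1; a_4 = 13/8; a_5 = -7/20


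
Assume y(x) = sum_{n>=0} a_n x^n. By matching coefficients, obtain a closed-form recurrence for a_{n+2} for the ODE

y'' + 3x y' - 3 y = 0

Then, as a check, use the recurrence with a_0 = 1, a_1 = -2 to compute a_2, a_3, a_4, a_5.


Substitute y = sum_n a_n x^n.
y''(x) has coefficient (n+2)(n+1) a_{n+2} at x^n;
3 x y'(x) has coefficient 3 n a_n at x^n (shift);
-3 y(x) has coefficient -3 a_n at x^n.
Matching x^n: (n+2)(n+1) a_{n+2} + (3n - 3) a_n = 0.
Thus a_{n+2} = (-3n + 3) / ((n+1)(n+2)) * a_n.

Check with a_0 = 1, a_1 = -2 (apply the recurrence for n = 0, 1, 2, 3): a_0 = 1, a_1 = -2, a_2 = 3/2, a_3 = 0, a_4 = -3/8, a_5 = 0.

a_(n+2) = (-3n + 3) / ((n+1)(n+2)) * a_n; check: a_0 = 1, a_1 = -2, a_2 = 3/2, a_3 = 0, a_4 = -3/8, a_5 = 0


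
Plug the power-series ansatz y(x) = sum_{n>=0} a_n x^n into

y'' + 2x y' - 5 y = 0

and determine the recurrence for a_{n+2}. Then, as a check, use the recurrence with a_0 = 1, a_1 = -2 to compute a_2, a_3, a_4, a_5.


Substitute y = sum_n a_n x^n.
y''(x) has coefficient (n+2)(n+1) a_{n+2} at x^n;
2 x y'(x) has coefficient 2 n a_n at x^n (shift);
-5 y(x) has coefficient -5 a_n at x^n.
Matching x^n: (n+2)(n+1) a_{n+2} + (2n - 5) a_n = 0.
Thus a_{n+2} = (-2n + 5) / ((n+1)(n+2)) * a_n.

Check with a_0 = 1, a_1 = -2 (apply the recurrence for n = 0, 1, 2, 3): a_0 = 1, a_1 = -2, a_2 = 5/2, a_3 = -1, a_4 = 5/24, a_5 = 1/20.

a_(n+2) = (-2n + 5) / ((n+1)(n+2)) * a_n; check: a_0 = 1, a_1 = -2, a_2 = 5/2, a_3 = -1, a_4 = 5/24, a_5 = 1/20


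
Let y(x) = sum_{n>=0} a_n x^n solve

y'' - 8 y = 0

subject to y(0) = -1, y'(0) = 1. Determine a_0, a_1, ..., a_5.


Ansatz: y(x) = sum_{n>=0} a_n x^n, so y'(x) = sum_{n>=1} n a_n x^(n-1) and y''(x) = sum_{n>=2} n(n-1) a_n x^(n-2).
Substitute into P(x) y'' + Q(x) y' + R(x) y = 0 with P(x) = 1, Q(x) = 0, R(x) = -8, and match powers of x.
Initial conditions: a_0 = -1, a_1 = 1.
Setting the coefficient of each power of x to zero and solving order by order (substituting the coefficients already found):
  x^0: 2 a_2 - 8 a_0 = 0  ->  2 a_2 = 8 a_0 = -8  ->  a_2 = -4
  x^1: 6 a_3 - 8 a_1 = 0  ->  6 a_3 = 8 a_1 = 8  ->  a_3 = 4/3
  x^2: 12 a_4 - 8 a_2 = 0  ->  12 a_4 = 8 a_2 = -32  ->  a_4 = -8/3
  x^3: 20 a_5 - 8 a_3 = 0  ->  20 a_5 = 8 a_3 = 32/3  ->  a_5 = 8/15
Truncated series: y(x) = -1 + x - 4 x^2 + (4/3) x^3 - (8/3) x^4 + (8/15) x^5 + O(x^6).

a_0 = -1; a_1 = 1; a_2 = -4; a_3 = 4/3; a_4 = -8/3; a_5 = 8/15


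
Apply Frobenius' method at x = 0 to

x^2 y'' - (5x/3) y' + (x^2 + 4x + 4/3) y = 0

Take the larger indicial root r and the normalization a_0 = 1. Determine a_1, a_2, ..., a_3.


Write in Frobenius form y'' + (p(x)/x) y' + (q(x)/x^2) y = 0:
  p(x) = -5/3,  q(x) = x^2 + 4x + 4/3.
Indicial equation: r(r-1) + (-5/3) r + (4/3) = 0 -> roots r_1 = 2, r_2 = 2/3.
Take r = r_1 = 2. Let y(x) = x^r sum_{n>=0} a_n x^n with a_0 = 1.
Substitute y = x^r sum a_n x^n and match x^{r+n}. The recurrence is
  D(n) a_n + 4 a_{n-1} + 1 a_{n-2} = 0,  where D(n) = (r+n)(r+n-1) + (-5/3)(r+n) + (4/3).
  a_n = [-4 a_{n-1} - 1 a_{n-2}] / D(n).
Since the indicial polynomial factors as (r - r_1)(r - r_2), D(n) = (r_1 + n - r_1)(r_1 + n - r_2) = n(n + 4/3).
Evaluating step by step (a_0 = 1):
  n = 1: D(1) = 1(1 + 4/3) = 7/3; numerator = -4(1) = -4; a_1 = (-4)/(7/3) = -12/7
  n = 2: D(2) = 2(2 + 4/3) = 20/3; numerator = -4(-12/7) - 1(1) = 41/7; a_2 = (41/7)/(20/3) = 123/140
  n = 3: D(3) = 3(3 + 4/3) = 13; numerator = -4(123/140) - 1(-12/7) = -9/5; a_3 = (-9/5)/(13) = -9/65

r = 2; a_0 = 1; a_1 = -12/7; a_2 = 123/140; a_3 = -9/65


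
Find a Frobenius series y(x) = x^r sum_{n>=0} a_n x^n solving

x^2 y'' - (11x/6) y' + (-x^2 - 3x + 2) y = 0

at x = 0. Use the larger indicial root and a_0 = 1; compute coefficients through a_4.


Write in Frobenius form y'' + (p(x)/x) y' + (q(x)/x^2) y = 0:
  p(x) = -11/6,  q(x) = -x^2 - 3x + 2.
Indicial equation: r(r-1) + (-11/6) r + (2) = 0 -> roots r_1 = 3/2, r_2 = 4/3.
Take r = r_1 = 3/2. Let y(x) = x^r sum_{n>=0} a_n x^n with a_0 = 1.
Substitute y = x^r sum a_n x^n and match x^{r+n}. The recurrence is
  D(n) a_n - 3 a_{n-1} - 1 a_{n-2} = 0,  where D(n) = (r+n)(r+n-1) + (-11/6)(r+n) + (2).
  a_n = [3 a_{n-1} + 1 a_{n-2}] / D(n).
Since the indicial polynomial factors as (r - r_1)(r - r_2), D(n) = (r_1 + n - r_1)(r_1 + n - r_2) = n(n + 1/6).
Evaluating step by step (a_0 = 1):
  n = 1: D(1) = 1(1 + 1/6) = 7/6; numerator = 3(1) = 3; a_1 = (3)/(7/6) = 18/7
  n = 2: D(2) = 2(2 + 1/6) = 13/3; numerator = 3(18/7) + 1(1) = 61/7; a_2 = (61/7)/(13/3) = 183/91
  n = 3: D(3) = 3(3 + 1/6) = 19/2; numerator = 3(183/91) + 1(18/7) = 783/91; a_3 = (783/91)/(19/2) = 1566/1729
  n = 4: D(4) = 4(4 + 1/6) = 50/3; numerator = 3(1566/1729) + 1(183/91) = 8175/1729; a_4 = (8175/1729)/(50/3) = 981/3458

r = 3/2; a_0 = 1; a_1 = 18/7; a_2 = 183/91; a_3 = 1566/1729; a_4 = 981/3458


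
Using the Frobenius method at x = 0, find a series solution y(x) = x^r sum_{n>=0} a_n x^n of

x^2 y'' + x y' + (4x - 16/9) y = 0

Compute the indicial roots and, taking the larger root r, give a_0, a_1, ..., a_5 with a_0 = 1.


Write in Frobenius form y'' + (p(x)/x) y' + (q(x)/x^2) y = 0:
  p(x) = 1,  q(x) = 4x - 16/9.
Indicial equation: r(r-1) + (1) r + (-16/9) = 0 -> roots r_1 = 4/3, r_2 = -4/3.
Take r = r_1 = 4/3. Let y(x) = x^r sum_{n>=0} a_n x^n with a_0 = 1.
Substitute y = x^r sum a_n x^n and match x^{r+n}. The recurrence is
  D(n) a_n + 4 a_{n-1} = 0,  where D(n) = (r+n)(r+n-1) + (1)(r+n) + (-16/9).
  a_n = -4 / D(n) * a_{n-1}.
Since the indicial polynomial factors as (r - r_1)(r - r_2), D(n) = (r_1 + n - r_1)(r_1 + n - r_2) = n(n + 8/3).
Evaluating step by step (a_0 = 1):
  n = 1: D(1) = 1(1 + 8/3) = 11/3; numerator = -4(1) = -4; a_1 = (-4)/(11/3) = -12/11
  n = 2: D(2) = 2(2 + 8/3) = 28/3; numerator = -4(-12/11) = 48/11; a_2 = (48/11)/(28/3) = 36/77
  n = 3: D(3) = 3(3 + 8/3) = 17; numerator = -4(36/77) = -144/77; a_3 = (-144/77)/(17) = -144/1309
  n = 4: D(4) = 4(4 + 8/3) = 80/3; numerator = -4(-144/1309) = 576/1309; a_4 = (576/1309)/(80/3) = 108/6545
  n = 5: D(5) = 5(5 + 8/3) = 115/3; numerator = -4(108/6545) = -432/6545; a_5 = (-432/6545)/(115/3) = -1296/752675

r = 4/3; a_0 = 1; a_1 = -12/11; a_2 = 36/77; a_3 = -144/1309; a_4 = 108/6545; a_5 = -1296/752675


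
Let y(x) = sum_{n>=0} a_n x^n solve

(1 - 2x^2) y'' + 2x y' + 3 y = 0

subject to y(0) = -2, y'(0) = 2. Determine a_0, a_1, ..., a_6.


Ansatz: y(x) = sum_{n>=0} a_n x^n, so y'(x) = sum_{n>=1} n a_n x^(n-1) and y''(x) = sum_{n>=2} n(n-1) a_n x^(n-2).
Substitute into P(x) y'' + Q(x) y' + R(x) y = 0 with P(x) = 1 - 2x^2, Q(x) = 2x, R(x) = 3, and match powers of x.
Initial conditions: a_0 = -2, a_1 = 2.
Setting the coefficient of each power of x to zero and solving order by order (substituting the coefficients already found):
  x^0: 2 a_2 + 3 a_0 = 0  ->  2 a_2 = -3 a_0 = 6  ->  a_2 = 3
  x^1: 6 a_3 + 5 a_1 = 0  ->  6 a_3 = -5 a_1 = -10  ->  a_3 = -5/3
  x^2: 12 a_4 + 3 a_2 = 0  ->  12 a_4 = -3 a_2 = -9  ->  a_4 = -3/4
  x^3: 20 a_5 - 3 a_3 = 0  ->  20 a_5 = 3 a_3 = -5  ->  a_5 = -1/4
  x^4: 30 a_6 - 13 a_4 = 0  ->  30 a_6 = 13 a_4 = -39/4  ->  a_6 = -13/40
Truncated series: y(x) = -2 + 2 x + 3 x^2 - (5/3) x^3 - (3/4) x^4 - (1/4) x^5 - (13/40) x^6 + O(x^7).

a_0 = -2; a_1 = 2; a_2 = 3; a_3 = -5/3; a_4 = -3/4; a_5 = -1/4; a_6 = -13/40


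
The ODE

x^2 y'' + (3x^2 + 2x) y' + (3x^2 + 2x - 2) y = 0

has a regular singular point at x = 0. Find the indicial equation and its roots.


Divide by x^2 to reach normal form y'' + P_1(x) y' + P_2(x) y = 0 with P_1(x) = 3 + 2/x and P_2(x) = 3 + 2/x - 2/x^2.
x = 0 is a singular point because the y'-coefficient 3 + 2/x has a pole at x = 0 and the y-coefficient 3 + 2/x - 2/x^2 has a pole at x = 0.
It is a regular singular point because x P_1(x) = p(x) = 3x + 2 and x^2 P_2(x) = q(x) = 3x^2 + 2x - 2 are polynomials, hence analytic at x = 0.
p(0) = 2,  q(0) = -2.
Indicial equation: r(r-1) + p(0) r + q(0) = 0, i.e. r^2 + (p(0) - 1) r + q(0) = 0, i.e. r^2 + 1 r - 2 = 0.
Discriminant: (1)^2 - 4(-2) = 9, so r = (-1 ± 3)/2.
Solving: r_1 = 1, r_2 = -2.

indicial: r^2 + 1 r - 2 = 0; roots r_1 = 1, r_2 = -2


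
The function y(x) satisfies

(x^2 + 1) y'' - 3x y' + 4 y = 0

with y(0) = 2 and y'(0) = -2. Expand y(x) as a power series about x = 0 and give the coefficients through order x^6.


Ansatz: y(x) = sum_{n>=0} a_n x^n, so y'(x) = sum_{n>=1} n a_n x^(n-1) and y''(x) = sum_{n>=2} n(n-1) a_n x^(n-2).
Substitute into P(x) y'' + Q(x) y' + R(x) y = 0 with P(x) = x^2 + 1, Q(x) = -3x, R(x) = 4, and match powers of x.
Initial conditions: a_0 = 2, a_1 = -2.
Setting the coefficient of each power of x to zero and solving order by order (substituting the coefficients already found):
  x^0: 2 a_2 + 4 a_0 = 0  ->  2 a_2 = -4 a_0 = -8  ->  a_2 = -4
  x^1: 6 a_3 + a_1 = 0  ->  6 a_3 = -a_1 = 2  ->  a_3 = 1/3
  x^2: 12 a_4 = 0  ->  a_4 = 0
  x^3: 20 a_5 + a_3 = 0  ->  20 a_5 = -a_3 = -1/3  ->  a_5 = -1/60
  x^4: 30 a_6 + 4 a_4 = 0  ->  30 a_6 = -4 a_4 = 0  ->  a_6 = 0
Truncated series: y(x) = 2 - 2 x - 4 x^2 + (1/3) x^3 - (1/60) x^5 + O(x^7).

a_0 = 2; a_1 = -2; a_2 = -4; a_3 = 1/3; a_4 = 0; a_5 = -1/60; a_6 = 0


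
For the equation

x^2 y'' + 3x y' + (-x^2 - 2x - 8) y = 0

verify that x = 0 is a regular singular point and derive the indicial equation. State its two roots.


Divide by x^2 to reach normal form y'' + P_1(x) y' + P_2(x) y = 0 with P_1(x) = 3/x and P_2(x) = -1 - 2/x - 8/x^2.
x = 0 is a singular point because the y'-coefficient 3/x has a pole at x = 0 and the y-coefficient -1 - 2/x - 8/x^2 has a pole at x = 0.
It is a regular singular point because x P_1(x) = p(x) = 3 and x^2 P_2(x) = q(x) = -x^2 - 2x - 8 are polynomials, hence analytic at x = 0.
p(0) = 3,  q(0) = -8.
Indicial equation: r(r-1) + p(0) r + q(0) = 0, i.e. r^2 + (p(0) - 1) r + q(0) = 0, i.e. r^2 + 2 r - 8 = 0.
Discriminant: (2)^2 - 4(-8) = 36, so r = (-2 ± 6)/2.
Solving: r_1 = 2, r_2 = -4.

indicial: r^2 + 2 r - 8 = 0; roots r_1 = 2, r_2 = -4


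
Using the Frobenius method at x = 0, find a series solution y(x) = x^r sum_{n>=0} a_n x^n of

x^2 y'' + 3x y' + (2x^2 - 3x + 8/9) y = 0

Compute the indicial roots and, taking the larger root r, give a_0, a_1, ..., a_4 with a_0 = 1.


Write in Frobenius form y'' + (p(x)/x) y' + (q(x)/x^2) y = 0:
  p(x) = 3,  q(x) = 2x^2 - 3x + 8/9.
Indicial equation: r(r-1) + (3) r + (8/9) = 0 -> roots r_1 = -2/3, r_2 = -4/3.
Take r = r_1 = -2/3. Let y(x) = x^r sum_{n>=0} a_n x^n with a_0 = 1.
Substitute y = x^r sum a_n x^n and match x^{r+n}. The recurrence is
  D(n) a_n - 3 a_{n-1} + 2 a_{n-2} = 0,  where D(n) = (r+n)(r+n-1) + (3)(r+n) + (8/9).
  a_n = [3 a_{n-1} - 2 a_{n-2}] / D(n).
Since the indicial polynomial factors as (r - r_1)(r - r_2), D(n) = (r_1 + n - r_1)(r_1 + n - r_2) = n(n + 2/3).
Evaluating step by step (a_0 = 1):
  n = 1: D(1) = 1(1 + 2/3) = 5/3; numerator = 3(1) = 3; a_1 = (3)/(5/3) = 9/5
  n = 2: D(2) = 2(2 + 2/3) = 16/3; numerator = 3(9/5) - 2(1) = 17/5; a_2 = (17/5)/(16/3) = 51/80
  n = 3: D(3) = 3(3 + 2/3) = 11; numerator = 3(51/80) - 2(9/5) = -27/16; a_3 = (-27/16)/(11) = -27/176
  n = 4: D(4) = 4(4 + 2/3) = 56/3; numerator = 3(-27/176) - 2(51/80) = -1527/880; a_4 = (-1527/880)/(56/3) = -4581/49280

r = -2/3; a_0 = 1; a_1 = 9/5; a_2 = 51/80; a_3 = -27/176; a_4 = -4581/49280


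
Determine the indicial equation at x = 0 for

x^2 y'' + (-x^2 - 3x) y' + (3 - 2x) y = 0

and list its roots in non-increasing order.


Divide by x^2 to reach normal form y'' + P_1(x) y' + P_2(x) y = 0 with P_1(x) = -1 - 3/x and P_2(x) = -2/x + 3/x^2.
x = 0 is a singular point because the y'-coefficient -1 - 3/x has a pole at x = 0 and the y-coefficient -2/x + 3/x^2 has a pole at x = 0.
It is a regular singular point because x P_1(x) = p(x) = -x - 3 and x^2 P_2(x) = q(x) = 3 - 2x are polynomials, hence analytic at x = 0.
p(0) = -3,  q(0) = 3.
Indicial equation: r(r-1) + p(0) r + q(0) = 0, i.e. r^2 + (p(0) - 1) r + q(0) = 0, i.e. r^2 - 4 r + 3 = 0.
Discriminant: (-4)^2 - 4(3) = 4, so r = (4 ± 2)/2.
Solving: r_1 = 3, r_2 = 1.

indicial: r^2 - 4 r + 3 = 0; roots r_1 = 3, r_2 = 1


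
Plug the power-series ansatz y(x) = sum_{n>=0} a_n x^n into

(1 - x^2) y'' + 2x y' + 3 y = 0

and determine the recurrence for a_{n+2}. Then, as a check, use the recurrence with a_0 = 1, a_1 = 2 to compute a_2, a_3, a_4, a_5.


Substitute y = sum_n a_n x^n.
(1 - 1 x^2) y'' contributes (n+2)(n+1) a_{n+2} - n(n-1) a_n at x^n.
2 x y'(x) contributes 2 n a_n at x^n.
3 y(x) contributes 3 a_n at x^n.
Matching x^n: (n+2)(n+1) a_{n+2} + (-n(n-1) + 2 n + 3) a_n = 0.
Thus a_{n+2} = (n(n-1) - 2 n - 3) / ((n+1)(n+2)) * a_n.

Check with a_0 = 1, a_1 = 2 (apply the recurrence for n = 0, 1, 2, 3): a_0 = 1, a_1 = 2, a_2 = -3/2, a_3 = -5/3, a_4 = 5/8, a_5 = 1/4.

a_(n+2) = (n(n-1) - 2 n - 3) / ((n+1)(n+2)) * a_n; check: a_0 = 1, a_1 = 2, a_2 = -3/2, a_3 = -5/3, a_4 = 5/8, a_5 = 1/4


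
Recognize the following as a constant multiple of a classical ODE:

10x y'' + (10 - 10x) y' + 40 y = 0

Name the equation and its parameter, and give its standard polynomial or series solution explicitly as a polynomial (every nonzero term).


All three coefficients share the factor 10; dividing through by 10 gives  x y'' + (1 - x) y' + 4 y = 0.
This matches the Laguerre equation x y'' + (1 - x) y' + n y = 0 with n = 4; the polynomial solution is L_4(x).
With y = sum_k a_k x^k, matching x^k gives (k+1)k a_{k+1} + (k+1) a_{k+1} - k a_k + n a_k = 0, i.e. (k+1)^2 a_{k+1} = (k - n) a_k = (k - 4) a_k. The right side vanishes at k = 4, so the series terminates at degree 4.
Standard normalization L_n(0) = 1 gives a_0 = 1. Work upward with a_{k+1} = (k - 4) a_k / (k+1)^2:
  a_1 = (0 - 4)(1) / 1^2 = -4/1 = -4
  a_2 = (1 - 4)(-4) / 2^2 = 12/4 = 3
  a_3 = (2 - 4)(3) / 3^2 = -6/9 = -2/3
  a_4 = (3 - 4)(-2/3) / 4^2 = (2/3)/16 = 1/24
Hence L_4(x) = x^4/24 - 2 x^3/3 + 3 x^2 - 4 x + 1.

L_4(x); series = x^4/24 - 2 x^3/3 + 3 x^2 - 4 x + 1


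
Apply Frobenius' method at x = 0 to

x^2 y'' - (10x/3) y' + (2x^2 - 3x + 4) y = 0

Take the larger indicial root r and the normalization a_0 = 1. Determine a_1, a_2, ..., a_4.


Write in Frobenius form y'' + (p(x)/x) y' + (q(x)/x^2) y = 0:
  p(x) = -10/3,  q(x) = 2x^2 - 3x + 4.
Indicial equation: r(r-1) + (-10/3) r + (4) = 0 -> roots r_1 = 3, r_2 = 4/3.
Take r = r_1 = 3. Let y(x) = x^r sum_{n>=0} a_n x^n with a_0 = 1.
Substitute y = x^r sum a_n x^n and match x^{r+n}. The recurrence is
  D(n) a_n - 3 a_{n-1} + 2 a_{n-2} = 0,  where D(n) = (r+n)(r+n-1) + (-10/3)(r+n) + (4).
  a_n = [3 a_{n-1} - 2 a_{n-2}] / D(n).
Since the indicial polynomial factors as (r - r_1)(r - r_2), D(n) = (r_1 + n - r_1)(r_1 + n - r_2) = n(n + 5/3).
Evaluating step by step (a_0 = 1):
  n = 1: D(1) = 1(1 + 5/3) = 8/3; numerator = 3(1) = 3; a_1 = (3)/(8/3) = 9/8
  n = 2: D(2) = 2(2 + 5/3) = 22/3; numerator = 3(9/8) - 2(1) = 11/8; a_2 = (11/8)/(22/3) = 3/16
  n = 3: D(3) = 3(3 + 5/3) = 14; numerator = 3(3/16) - 2(9/8) = -27/16; a_3 = (-27/16)/(14) = -27/224
  n = 4: D(4) = 4(4 + 5/3) = 68/3; numerator = 3(-27/224) - 2(3/16) = -165/224; a_4 = (-165/224)/(68/3) = -495/15232

r = 3; a_0 = 1; a_1 = 9/8; a_2 = 3/16; a_3 = -27/224; a_4 = -495/15232


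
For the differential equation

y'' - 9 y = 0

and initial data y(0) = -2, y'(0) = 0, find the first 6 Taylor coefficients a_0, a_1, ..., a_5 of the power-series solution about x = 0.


Ansatz: y(x) = sum_{n>=0} a_n x^n, so y'(x) = sum_{n>=1} n a_n x^(n-1) and y''(x) = sum_{n>=2} n(n-1) a_n x^(n-2).
Substitute into P(x) y'' + Q(x) y' + R(x) y = 0 with P(x) = 1, Q(x) = 0, R(x) = -9, and match powers of x.
Initial conditions: a_0 = -2, a_1 = 0.
Setting the coefficient of each power of x to zero and solving order by order (substituting the coefficients already found):
  x^0: 2 a_2 - 9 a_0 = 0  ->  2 a_2 = 9 a_0 = -18  ->  a_2 = -9
  x^1: 6 a_3 - 9 a_1 = 0  ->  6 a_3 = 9 a_1 = 0  ->  a_3 = 0
  x^2: 12 a_4 - 9 a_2 = 0  ->  12 a_4 = 9 a_2 = -81  ->  a_4 = -27/4
  x^3: 20 a_5 - 9 a_3 = 0  ->  20 a_5 = 9 a_3 = 0  ->  a_5 = 0
Truncated series: y(x) = -2 - 9 x^2 - (27/4) x^4 + O(x^6).

a_0 = -2; a_1 = 0; a_2 = -9; a_3 = 0; a_4 = -27/4; a_5 = 0


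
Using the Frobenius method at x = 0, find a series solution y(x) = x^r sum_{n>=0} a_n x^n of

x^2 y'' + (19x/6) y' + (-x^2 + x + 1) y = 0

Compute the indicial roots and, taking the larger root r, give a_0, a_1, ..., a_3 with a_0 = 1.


Write in Frobenius form y'' + (p(x)/x) y' + (q(x)/x^2) y = 0:
  p(x) = 19/6,  q(x) = -x^2 + x + 1.
Indicial equation: r(r-1) + (19/6) r + (1) = 0 -> roots r_1 = -2/3, r_2 = -3/2.
Take r = r_1 = -2/3. Let y(x) = x^r sum_{n>=0} a_n x^n with a_0 = 1.
Substitute y = x^r sum a_n x^n and match x^{r+n}. The recurrence is
  D(n) a_n + 1 a_{n-1} - 1 a_{n-2} = 0,  where D(n) = (r+n)(r+n-1) + (19/6)(r+n) + (1).
  a_n = [-1 a_{n-1} + 1 a_{n-2}] / D(n).
Since the indicial polynomial factors as (r - r_1)(r - r_2), D(n) = (r_1 + n - r_1)(r_1 + n - r_2) = n(n + 5/6).
Evaluating step by step (a_0 = 1):
  n = 1: D(1) = 1(1 + 5/6) = 11/6; numerator = -1(1) = -1; a_1 = (-1)/(11/6) = -6/11
  n = 2: D(2) = 2(2 + 5/6) = 17/3; numerator = -1(-6/11) + 1(1) = 17/11; a_2 = (17/11)/(17/3) = 3/11
  n = 3: D(3) = 3(3 + 5/6) = 23/2; numerator = -1(3/11) + 1(-6/11) = -9/11; a_3 = (-9/11)/(23/2) = -18/253

r = -2/3; a_0 = 1; a_1 = -6/11; a_2 = 3/11; a_3 = -18/253


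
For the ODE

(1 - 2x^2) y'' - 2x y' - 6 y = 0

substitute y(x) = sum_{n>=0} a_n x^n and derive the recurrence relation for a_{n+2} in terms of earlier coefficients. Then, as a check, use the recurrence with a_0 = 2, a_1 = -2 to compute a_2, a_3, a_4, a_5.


Substitute y = sum_n a_n x^n.
(1 - 2 x^2) y'' contributes (n+2)(n+1) a_{n+2} - 2 n(n-1) a_n at x^n.
-2 x y'(x) contributes -2 n a_n at x^n.
-6 y(x) contributes -6 a_n at x^n.
Matching x^n: (n+2)(n+1) a_{n+2} + (-2 n(n-1) - 2 n - 6) a_n = 0.
Thus a_{n+2} = (2 n(n-1) + 2 n + 6) / ((n+1)(n+2)) * a_n.

Check with a_0 = 2, a_1 = -2 (apply the recurrence for n = 0, 1, 2, 3): a_0 = 2, a_1 = -2, a_2 = 6, a_3 = -8/3, a_4 = 7, a_5 = -16/5.

a_(n+2) = (2 n(n-1) + 2 n + 6) / ((n+1)(n+2)) * a_n; check: a_0 = 2, a_1 = -2, a_2 = 6, a_3 = -8/3, a_4 = 7, a_5 = -16/5


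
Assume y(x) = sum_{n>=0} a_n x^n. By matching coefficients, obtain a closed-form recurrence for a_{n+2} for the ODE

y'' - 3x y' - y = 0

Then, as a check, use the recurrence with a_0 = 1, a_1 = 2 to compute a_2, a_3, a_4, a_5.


Substitute y = sum_n a_n x^n.
y''(x) has coefficient (n+2)(n+1) a_{n+2} at x^n;
-3 x y'(x) has coefficient -3 n a_n at x^n (shift);
-y(x) has coefficient -1 a_n at x^n.
Matching x^n: (n+2)(n+1) a_{n+2} + (-3n - 1) a_n = 0.
Thus a_{n+2} = (3n + 1) / ((n+1)(n+2)) * a_n.

Check with a_0 = 1, a_1 = 2 (apply the recurrence for n = 0, 1, 2, 3): a_0 = 1, a_1 = 2, a_2 = 1/2, a_3 = 4/3, a_4 = 7/24, a_5 = 2/3.

a_(n+2) = (3n + 1) / ((n+1)(n+2)) * a_n; check: a_0 = 1, a_1 = 2, a_2 = 1/2, a_3 = 4/3, a_4 = 7/24, a_5 = 2/3


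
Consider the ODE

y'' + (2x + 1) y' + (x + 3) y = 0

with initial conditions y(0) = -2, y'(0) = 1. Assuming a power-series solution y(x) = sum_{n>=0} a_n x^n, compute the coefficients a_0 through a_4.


Ansatz: y(x) = sum_{n>=0} a_n x^n, so y'(x) = sum_{n>=1} n a_n x^(n-1) and y''(x) = sum_{n>=2} n(n-1) a_n x^(n-2).
Substitute into P(x) y'' + Q(x) y' + R(x) y = 0 with P(x) = 1, Q(x) = 2x + 1, R(x) = x + 3, and match powers of x.
Initial conditions: a_0 = -2, a_1 = 1.
Setting the coefficient of each power of x to zero and solving order by order (substituting the coefficients already found):
  x^0: 2 a_2 + a_1 + 3 a_0 = 0  ->  2 a_2 = -a_1 - 3 a_0 = 5  ->  a_2 = 5/2
  x^1: 6 a_3 + 2 a_2 + 5 a_1 + a_0 = 0  ->  6 a_3 = -2 a_2 - 5 a_1 - a_0 = -8  ->  a_3 = -4/3
  x^2: 12 a_4 + 3 a_3 + 7 a_2 + a_1 = 0  ->  12 a_4 = -3 a_3 - 7 a_2 - a_1 = -29/2  ->  a_4 = -29/24
Truncated series: y(x) = -2 + x + (5/2) x^2 - (4/3) x^3 - (29/24) x^4 + O(x^5).

a_0 = -2; a_1 = 1; a_2 = 5/2; a_3 = -4/3; a_4 = -29/24


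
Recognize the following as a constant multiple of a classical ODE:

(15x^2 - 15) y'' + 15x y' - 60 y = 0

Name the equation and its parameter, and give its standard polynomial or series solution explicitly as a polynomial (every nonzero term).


All three coefficients share the factor -15; dividing through by -15 gives  (1 - x^2) y'' - x y' + 4 y = 0.
This matches the Chebyshev equation (1 - x^2) y'' - x y' + n^2 y = 0 (note the -x y' term, not -2x y') with n^2 = 4, so n = 2; the polynomial solution is T_2(x).
With y = sum_k a_k x^k, matching x^k gives (k+2)(k+1) a_{k+2} = (k^2 - n^2) a_k = (k - 2)(k + 2) a_k. The right side vanishes at k = 2, so the series with the parity of 2 terminates at degree 2.
Standard normalization: leading coefficient of T_n is 2^(n-1), so a_2 = 2^1 = 2. Work downward with a_k = (k+1)(k+2) a_{k+2} / ((k - 2)(k + 2)):
  a_0 = (1)(2)(2) / ((0 - 2)(0 + 2)) = 4/(-4) = -1
Hence T_2(x) = 2 x^2 - 1.

T_2(x); series = 2 x^2 - 1


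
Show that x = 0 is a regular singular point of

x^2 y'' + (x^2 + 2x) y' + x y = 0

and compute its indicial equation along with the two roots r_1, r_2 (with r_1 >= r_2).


Divide by x^2 to reach normal form y'' + P_1(x) y' + P_2(x) y = 0 with P_1(x) = 1 + 2/x and P_2(x) = 1/x.
x = 0 is a singular point because the y'-coefficient 1 + 2/x has a pole at x = 0 and the y-coefficient 1/x has a pole at x = 0.
It is a regular singular point because x P_1(x) = p(x) = x + 2 and x^2 P_2(x) = q(x) = x are polynomials, hence analytic at x = 0.
p(0) = 2,  q(0) = 0.
Indicial equation: r(r-1) + p(0) r + q(0) = 0, i.e. r^2 + (p(0) - 1) r + q(0) = 0, i.e. r^2 + 1 r = 0.
Discriminant: (1)^2 - 4(0) = 1, so r = (-1 ± 1)/2.
Solving: r_1 = 0, r_2 = -1.

indicial: r^2 + 1 r = 0; roots r_1 = 0, r_2 = -1
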